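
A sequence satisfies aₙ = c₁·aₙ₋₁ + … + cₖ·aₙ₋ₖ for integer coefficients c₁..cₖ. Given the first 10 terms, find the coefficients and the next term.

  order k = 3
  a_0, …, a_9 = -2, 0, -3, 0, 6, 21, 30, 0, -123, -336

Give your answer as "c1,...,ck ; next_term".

  a_3 = 2·-3 + -2·0 + -3·-2 = 0
  a_4 = 2·0 + -2·-3 + -3·0 = 6
  a_5 = 2·6 + -2·0 + -3·-3 = 21
  a_6 = 2·21 + -2·6 + -3·0 = 30
  a_7 = 2·30 + -2·21 + -3·6 = 0
  a_8 = 2·0 + -2·30 + -3·21 = -123
  a_9 = 2·-123 + -2·0 + -3·30 = -336
  a_10 = 2·-336 + -2·-123 + -3·0 = -426

2,-2,-3 ; -426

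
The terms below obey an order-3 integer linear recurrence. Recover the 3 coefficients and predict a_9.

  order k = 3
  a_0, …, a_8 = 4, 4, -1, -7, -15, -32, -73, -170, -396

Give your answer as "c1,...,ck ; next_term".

3,-2,1 ; -921

  a_3 = 3·-1 + -2·4 + 1·4 = -7
  a_4 = 3·-7 + -2·-1 + 1·4 = -15
  a_5 = 3·-15 + -2·-7 + 1·-1 = -32
  a_6 = 3·-32 + -2·-15 + 1·-7 = -73
  a_7 = 3·-73 + -2·-32 + 1·-15 = -170
  a_8 = 3·-170 + -2·-73 + 1·-32 = -396
  a_9 = 3·-396 + -2·-170 + 1·-73 = -921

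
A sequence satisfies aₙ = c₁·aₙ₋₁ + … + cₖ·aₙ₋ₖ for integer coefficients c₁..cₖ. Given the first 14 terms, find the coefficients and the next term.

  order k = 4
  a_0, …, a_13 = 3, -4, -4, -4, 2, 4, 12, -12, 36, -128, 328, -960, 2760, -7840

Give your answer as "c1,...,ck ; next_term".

  a_4 = -2·-4 + 2·-4 + -2·-4 + -2·3 = 2
  a_5 = -2·2 + 2·-4 + -2·-4 + -2·-4 = 4
  a_6 = -2·4 + 2·2 + -2·-4 + -2·-4 = 12
  a_7 = -2·12 + 2·4 + -2·2 + -2·-4 = -12
  a_8 = -2·-12 + 2·12 + -2·4 + -2·2 = 36
  a_9 = -2·36 + 2·-12 + -2·12 + -2·4 = -128
  a_10 = -2·-128 + 2·36 + -2·-12 + -2·12 = 328
  a_11 = -2·328 + 2·-128 + -2·36 + -2·-12 = -960
  a_12 = -2·-960 + 2·328 + -2·-128 + -2·36 = 2760
  a_13 = -2·2760 + 2·-960 + -2·328 + -2·-128 = -7840
  a_14 = -2·-7840 + 2·2760 + -2·-960 + -2·328 = 22464

-2,2,-2,-2 ; 22464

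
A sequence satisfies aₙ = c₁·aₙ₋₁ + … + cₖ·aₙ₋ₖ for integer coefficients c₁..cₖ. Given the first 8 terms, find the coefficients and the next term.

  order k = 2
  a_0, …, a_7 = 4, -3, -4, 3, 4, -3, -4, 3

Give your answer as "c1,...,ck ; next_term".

0,-1 ; 4

  a_2 = 0·-3 + -1·4 = -4
  a_3 = 0·-4 + -1·-3 = 3
  a_4 = 0·3 + -1·-4 = 4
  a_5 = 0·4 + -1·3 = -3
  a_6 = 0·-3 + -1·4 = -4
  a_7 = 0·-4 + -1·-3 = 3
  a_8 = 0·3 + -1·-4 = 4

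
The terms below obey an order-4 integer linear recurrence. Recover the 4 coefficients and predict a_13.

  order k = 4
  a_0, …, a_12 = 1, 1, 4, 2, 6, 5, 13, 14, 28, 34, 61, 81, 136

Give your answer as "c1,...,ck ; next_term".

1,1,-1,1 ; 190

  a_4 = 1·2 + 1·4 + -1·1 + 1·1 = 6
  a_5 = 1·6 + 1·2 + -1·4 + 1·1 = 5
  a_6 = 1·5 + 1·6 + -1·2 + 1·4 = 13
  a_7 = 1·13 + 1·5 + -1·6 + 1·2 = 14
  a_8 = 1·14 + 1·13 + -1·5 + 1·6 = 28
  a_9 = 1·28 + 1·14 + -1·13 + 1·5 = 34
  a_10 = 1·34 + 1·28 + -1·14 + 1·13 = 61
  a_11 = 1·61 + 1·34 + -1·28 + 1·14 = 81
  a_12 = 1·81 + 1·61 + -1·34 + 1·28 = 136
  a_13 = 1·136 + 1·81 + -1·61 + 1·34 = 190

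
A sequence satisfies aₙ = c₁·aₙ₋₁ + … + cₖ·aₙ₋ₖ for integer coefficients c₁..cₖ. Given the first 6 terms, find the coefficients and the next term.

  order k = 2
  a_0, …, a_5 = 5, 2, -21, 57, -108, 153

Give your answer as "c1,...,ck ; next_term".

-3,-3 ; -135

  a_2 = -3·2 + -3·5 = -21
  a_3 = -3·-21 + -3·2 = 57
  a_4 = -3·57 + -3·-21 = -108
  a_5 = -3·-108 + -3·57 = 153
  a_6 = -3·153 + -3·-108 = -135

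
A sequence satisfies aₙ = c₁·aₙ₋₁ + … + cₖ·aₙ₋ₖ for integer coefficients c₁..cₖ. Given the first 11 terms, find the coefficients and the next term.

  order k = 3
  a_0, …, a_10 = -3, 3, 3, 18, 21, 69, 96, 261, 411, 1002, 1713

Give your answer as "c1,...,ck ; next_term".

1,3,-2 ; 3897

  a_3 = 1·3 + 3·3 + -2·-3 = 18
  a_4 = 1·18 + 3·3 + -2·3 = 21
  a_5 = 1·21 + 3·18 + -2·3 = 69
  a_6 = 1·69 + 3·21 + -2·18 = 96
  a_7 = 1·96 + 3·69 + -2·21 = 261
  a_8 = 1·261 + 3·96 + -2·69 = 411
  a_9 = 1·411 + 3·261 + -2·96 = 1002
  a_10 = 1·1002 + 3·411 + -2·261 = 1713
  a_11 = 1·1713 + 3·1002 + -2·411 = 3897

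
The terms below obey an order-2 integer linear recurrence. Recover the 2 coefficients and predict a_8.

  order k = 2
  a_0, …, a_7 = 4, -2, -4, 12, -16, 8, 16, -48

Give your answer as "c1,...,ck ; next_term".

  a_2 = -2·-2 + -2·4 = -4
  a_3 = -2·-4 + -2·-2 = 12
  a_4 = -2·12 + -2·-4 = -16
  a_5 = -2·-16 + -2·12 = 8
  a_6 = -2·8 + -2·-16 = 16
  a_7 = -2·16 + -2·8 = -48
  a_8 = -2·-48 + -2·16 = 64

-2,-2 ; 64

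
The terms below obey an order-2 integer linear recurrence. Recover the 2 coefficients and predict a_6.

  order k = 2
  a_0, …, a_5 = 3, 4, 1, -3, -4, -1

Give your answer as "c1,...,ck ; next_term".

  a_2 = 1·4 + -1·3 = 1
  a_3 = 1·1 + -1·4 = -3
  a_4 = 1·-3 + -1·1 = -4
  a_5 = 1·-4 + -1·-3 = -1
  a_6 = 1·-1 + -1·-4 = 3

1,-1 ; 3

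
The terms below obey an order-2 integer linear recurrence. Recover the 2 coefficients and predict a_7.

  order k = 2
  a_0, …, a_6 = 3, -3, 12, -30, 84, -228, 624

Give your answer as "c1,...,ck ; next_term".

-2,2 ; -1704

  a_2 = -2·-3 + 2·3 = 12
  a_3 = -2·12 + 2·-3 = -30
  a_4 = -2·-30 + 2·12 = 84
  a_5 = -2·84 + 2·-30 = -228
  a_6 = -2·-228 + 2·84 = 624
  a_7 = -2·624 + 2·-228 = -1704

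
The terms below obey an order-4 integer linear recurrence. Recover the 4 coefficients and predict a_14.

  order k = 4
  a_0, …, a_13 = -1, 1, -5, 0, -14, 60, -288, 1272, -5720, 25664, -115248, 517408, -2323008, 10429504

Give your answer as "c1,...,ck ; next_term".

  a_4 = -4·0 + 2·-5 + 0·1 + 4·-1 = -14
  a_5 = -4·-14 + 2·0 + 0·-5 + 4·1 = 60
  a_6 = -4·60 + 2·-14 + 0·0 + 4·-5 = -288
  a_7 = -4·-288 + 2·60 + 0·-14 + 4·0 = 1272
  a_8 = -4·1272 + 2·-288 + 0·60 + 4·-14 = -5720
  a_9 = -4·-5720 + 2·1272 + 0·-288 + 4·60 = 25664
  a_10 = -4·25664 + 2·-5720 + 0·1272 + 4·-288 = -115248
  a_11 = -4·-115248 + 2·25664 + 0·-5720 + 4·1272 = 517408
  a_12 = -4·517408 + 2·-115248 + 0·25664 + 4·-5720 = -2323008
  a_13 = -4·-2323008 + 2·517408 + 0·-115248 + 4·25664 = 10429504
  a_14 = -4·10429504 + 2·-2323008 + 0·517408 + 4·-115248 = -46825024

-4,2,0,4 ; -46825024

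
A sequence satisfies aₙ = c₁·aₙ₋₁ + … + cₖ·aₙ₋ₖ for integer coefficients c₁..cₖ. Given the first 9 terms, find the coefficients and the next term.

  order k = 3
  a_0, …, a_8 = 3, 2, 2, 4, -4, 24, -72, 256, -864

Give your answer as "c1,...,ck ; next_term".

-3,2,2 ; 2960

  a_3 = -3·2 + 2·2 + 2·3 = 4
  a_4 = -3·4 + 2·2 + 2·2 = -4
  a_5 = -3·-4 + 2·4 + 2·2 = 24
  a_6 = -3·24 + 2·-4 + 2·4 = -72
  a_7 = -3·-72 + 2·24 + 2·-4 = 256
  a_8 = -3·256 + 2·-72 + 2·24 = -864
  a_9 = -3·-864 + 2·256 + 2·-72 = 2960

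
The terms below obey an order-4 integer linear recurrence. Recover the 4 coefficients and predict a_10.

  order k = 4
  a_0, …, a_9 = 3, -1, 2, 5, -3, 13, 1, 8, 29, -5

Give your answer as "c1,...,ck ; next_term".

-1,1,3,1 ; 59

  a_4 = -1·5 + 1·2 + 3·-1 + 1·3 = -3
  a_5 = -1·-3 + 1·5 + 3·2 + 1·-1 = 13
  a_6 = -1·13 + 1·-3 + 3·5 + 1·2 = 1
  a_7 = -1·1 + 1·13 + 3·-3 + 1·5 = 8
  a_8 = -1·8 + 1·1 + 3·13 + 1·-3 = 29
  a_9 = -1·29 + 1·8 + 3·1 + 1·13 = -5
  a_10 = -1·-5 + 1·29 + 3·8 + 1·1 = 59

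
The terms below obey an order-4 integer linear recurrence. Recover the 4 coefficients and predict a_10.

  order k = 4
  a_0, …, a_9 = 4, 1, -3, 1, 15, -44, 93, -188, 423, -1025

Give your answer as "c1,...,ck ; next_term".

-3,-2,0,3 ; 2508

  a_4 = -3·1 + -2·-3 + 0·1 + 3·4 = 15
  a_5 = -3·15 + -2·1 + 0·-3 + 3·1 = -44
  a_6 = -3·-44 + -2·15 + 0·1 + 3·-3 = 93
  a_7 = -3·93 + -2·-44 + 0·15 + 3·1 = -188
  a_8 = -3·-188 + -2·93 + 0·-44 + 3·15 = 423
  a_9 = -3·423 + -2·-188 + 0·93 + 3·-44 = -1025
  a_10 = -3·-1025 + -2·423 + 0·-188 + 3·93 = 2508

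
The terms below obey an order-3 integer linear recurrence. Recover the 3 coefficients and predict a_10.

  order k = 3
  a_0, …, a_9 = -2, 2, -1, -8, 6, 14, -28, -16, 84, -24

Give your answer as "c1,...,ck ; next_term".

0,-2,2 ; -200

  a_3 = 0·-1 + -2·2 + 2·-2 = -8
  a_4 = 0·-8 + -2·-1 + 2·2 = 6
  a_5 = 0·6 + -2·-8 + 2·-1 = 14
  a_6 = 0·14 + -2·6 + 2·-8 = -28
  a_7 = 0·-28 + -2·14 + 2·6 = -16
  a_8 = 0·-16 + -2·-28 + 2·14 = 84
  a_9 = 0·84 + -2·-16 + 2·-28 = -24
  a_10 = 0·-24 + -2·84 + 2·-16 = -200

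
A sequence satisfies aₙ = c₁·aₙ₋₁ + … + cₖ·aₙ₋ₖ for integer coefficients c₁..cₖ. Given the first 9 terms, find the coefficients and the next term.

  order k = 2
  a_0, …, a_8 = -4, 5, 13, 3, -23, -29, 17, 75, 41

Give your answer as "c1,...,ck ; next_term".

  a_2 = 1·5 + -2·-4 = 13
  a_3 = 1·13 + -2·5 = 3
  a_4 = 1·3 + -2·13 = -23
  a_5 = 1·-23 + -2·3 = -29
  a_6 = 1·-29 + -2·-23 = 17
  a_7 = 1·17 + -2·-29 = 75
  a_8 = 1·75 + -2·17 = 41
  a_9 = 1·41 + -2·75 = -109

1,-2 ; -109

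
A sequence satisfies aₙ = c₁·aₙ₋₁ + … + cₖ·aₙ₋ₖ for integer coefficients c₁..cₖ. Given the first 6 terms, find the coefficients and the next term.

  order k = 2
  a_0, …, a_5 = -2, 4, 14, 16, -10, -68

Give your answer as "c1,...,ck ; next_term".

2,-3 ; -106

  a_2 = 2·4 + -3·-2 = 14
  a_3 = 2·14 + -3·4 = 16
  a_4 = 2·16 + -3·14 = -10
  a_5 = 2·-10 + -3·16 = -68
  a_6 = 2·-68 + -3·-10 = -106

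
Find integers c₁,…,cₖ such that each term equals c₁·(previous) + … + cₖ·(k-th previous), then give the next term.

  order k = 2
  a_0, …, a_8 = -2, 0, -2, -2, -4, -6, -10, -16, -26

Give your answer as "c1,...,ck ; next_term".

  a_2 = 1·0 + 1·-2 = -2
  a_3 = 1·-2 + 1·0 = -2
  a_4 = 1·-2 + 1·-2 = -4
  a_5 = 1·-4 + 1·-2 = -6
  a_6 = 1·-6 + 1·-4 = -10
  a_7 = 1·-10 + 1·-6 = -16
  a_8 = 1·-16 + 1·-10 = -26
  a_9 = 1·-26 + 1·-16 = -42

1,1 ; -42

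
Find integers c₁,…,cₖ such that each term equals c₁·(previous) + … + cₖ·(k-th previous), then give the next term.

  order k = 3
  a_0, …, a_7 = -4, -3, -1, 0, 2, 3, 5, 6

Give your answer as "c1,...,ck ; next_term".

  a_3 = 1·-1 + 1·-3 + -1·-4 = 0
  a_4 = 1·0 + 1·-1 + -1·-3 = 2
  a_5 = 1·2 + 1·0 + -1·-1 = 3
  a_6 = 1·3 + 1·2 + -1·0 = 5
  a_7 = 1·5 + 1·3 + -1·2 = 6
  a_8 = 1·6 + 1·5 + -1·3 = 8

1,1,-1 ; 8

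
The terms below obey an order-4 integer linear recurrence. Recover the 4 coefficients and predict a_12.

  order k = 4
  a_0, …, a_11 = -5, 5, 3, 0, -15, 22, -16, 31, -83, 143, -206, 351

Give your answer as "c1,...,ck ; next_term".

  a_4 = -1·0 + 0·3 + -1·5 + 2·-5 = -15
  a_5 = -1·-15 + 0·0 + -1·3 + 2·5 = 22
  a_6 = -1·22 + 0·-15 + -1·0 + 2·3 = -16
  a_7 = -1·-16 + 0·22 + -1·-15 + 2·0 = 31
  a_8 = -1·31 + 0·-16 + -1·22 + 2·-15 = -83
  a_9 = -1·-83 + 0·31 + -1·-16 + 2·22 = 143
  a_10 = -1·143 + 0·-83 + -1·31 + 2·-16 = -206
  a_11 = -1·-206 + 0·143 + -1·-83 + 2·31 = 351
  a_12 = -1·351 + 0·-206 + -1·143 + 2·-83 = -660

-1,0,-1,2 ; -660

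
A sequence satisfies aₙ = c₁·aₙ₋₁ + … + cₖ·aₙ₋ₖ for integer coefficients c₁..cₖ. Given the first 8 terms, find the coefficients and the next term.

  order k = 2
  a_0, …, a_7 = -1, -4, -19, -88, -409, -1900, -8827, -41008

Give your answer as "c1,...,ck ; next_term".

  a_2 = 4·-4 + 3·-1 = -19
  a_3 = 4·-19 + 3·-4 = -88
  a_4 = 4·-88 + 3·-19 = -409
  a_5 = 4·-409 + 3·-88 = -1900
  a_6 = 4·-1900 + 3·-409 = -8827
  a_7 = 4·-8827 + 3·-1900 = -41008
  a_8 = 4·-41008 + 3·-8827 = -190513

4,3 ; -190513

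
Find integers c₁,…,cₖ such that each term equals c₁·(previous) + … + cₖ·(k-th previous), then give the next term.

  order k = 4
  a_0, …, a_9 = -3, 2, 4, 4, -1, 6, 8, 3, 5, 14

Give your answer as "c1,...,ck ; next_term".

  a_4 = 0·4 + 0·4 + 1·2 + 1·-3 = -1
  a_5 = 0·-1 + 0·4 + 1·4 + 1·2 = 6
  a_6 = 0·6 + 0·-1 + 1·4 + 1·4 = 8
  a_7 = 0·8 + 0·6 + 1·-1 + 1·4 = 3
  a_8 = 0·3 + 0·8 + 1·6 + 1·-1 = 5
  a_9 = 0·5 + 0·3 + 1·8 + 1·6 = 14
  a_10 = 0·14 + 0·5 + 1·3 + 1·8 = 11

0,0,1,1 ; 11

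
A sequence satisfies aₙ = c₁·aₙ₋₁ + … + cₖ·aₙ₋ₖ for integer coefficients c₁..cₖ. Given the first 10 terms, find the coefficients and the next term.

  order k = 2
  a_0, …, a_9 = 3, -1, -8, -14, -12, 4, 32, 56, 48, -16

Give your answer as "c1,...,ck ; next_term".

2,-2 ; -128

  a_2 = 2·-1 + -2·3 = -8
  a_3 = 2·-8 + -2·-1 = -14
  a_4 = 2·-14 + -2·-8 = -12
  a_5 = 2·-12 + -2·-14 = 4
  a_6 = 2·4 + -2·-12 = 32
  a_7 = 2·32 + -2·4 = 56
  a_8 = 2·56 + -2·32 = 48
  a_9 = 2·48 + -2·56 = -16
  a_10 = 2·-16 + -2·48 = -128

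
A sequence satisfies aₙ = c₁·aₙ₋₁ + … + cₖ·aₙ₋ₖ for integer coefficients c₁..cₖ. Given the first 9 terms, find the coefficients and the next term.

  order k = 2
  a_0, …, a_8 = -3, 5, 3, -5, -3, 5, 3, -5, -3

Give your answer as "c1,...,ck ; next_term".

0,-1 ; 5

  a_2 = 0·5 + -1·-3 = 3
  a_3 = 0·3 + -1·5 = -5
  a_4 = 0·-5 + -1·3 = -3
  a_5 = 0·-3 + -1·-5 = 5
  a_6 = 0·5 + -1·-3 = 3
  a_7 = 0·3 + -1·5 = -5
  a_8 = 0·-5 + -1·3 = -3
  a_9 = 0·-3 + -1·-5 = 5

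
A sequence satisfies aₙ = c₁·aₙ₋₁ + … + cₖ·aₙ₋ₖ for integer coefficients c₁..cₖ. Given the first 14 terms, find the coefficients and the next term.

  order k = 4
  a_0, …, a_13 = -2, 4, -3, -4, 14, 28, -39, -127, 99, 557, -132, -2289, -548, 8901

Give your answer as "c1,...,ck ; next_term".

  a_4 = 1·-4 + -4·-3 + 2·4 + 1·-2 = 14
  a_5 = 1·14 + -4·-4 + 2·-3 + 1·4 = 28
  a_6 = 1·28 + -4·14 + 2·-4 + 1·-3 = -39
  a_7 = 1·-39 + -4·28 + 2·14 + 1·-4 = -127
  a_8 = 1·-127 + -4·-39 + 2·28 + 1·14 = 99
  a_9 = 1·99 + -4·-127 + 2·-39 + 1·28 = 557
  a_10 = 1·557 + -4·99 + 2·-127 + 1·-39 = -132
  a_11 = 1·-132 + -4·557 + 2·99 + 1·-127 = -2289
  a_12 = 1·-2289 + -4·-132 + 2·557 + 1·99 = -548
  a_13 = 1·-548 + -4·-2289 + 2·-132 + 1·557 = 8901
  a_14 = 1·8901 + -4·-548 + 2·-2289 + 1·-132 = 6383

1,-4,2,1 ; 6383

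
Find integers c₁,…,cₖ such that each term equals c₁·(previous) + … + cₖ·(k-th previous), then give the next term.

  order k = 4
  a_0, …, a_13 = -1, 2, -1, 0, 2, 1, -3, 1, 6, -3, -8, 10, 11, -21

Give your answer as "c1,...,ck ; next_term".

  a_4 = 0·0 + -1·-1 + 1·2 + 1·-1 = 2
  a_5 = 0·2 + -1·0 + 1·-1 + 1·2 = 1
  a_6 = 0·1 + -1·2 + 1·0 + 1·-1 = -3
  a_7 = 0·-3 + -1·1 + 1·2 + 1·0 = 1
  a_8 = 0·1 + -1·-3 + 1·1 + 1·2 = 6
  a_9 = 0·6 + -1·1 + 1·-3 + 1·1 = -3
  a_10 = 0·-3 + -1·6 + 1·1 + 1·-3 = -8
  a_11 = 0·-8 + -1·-3 + 1·6 + 1·1 = 10
  a_12 = 0·10 + -1·-8 + 1·-3 + 1·6 = 11
  a_13 = 0·11 + -1·10 + 1·-8 + 1·-3 = -21
  a_14 = 0·-21 + -1·11 + 1·10 + 1·-8 = -9

0,-1,1,1 ; -9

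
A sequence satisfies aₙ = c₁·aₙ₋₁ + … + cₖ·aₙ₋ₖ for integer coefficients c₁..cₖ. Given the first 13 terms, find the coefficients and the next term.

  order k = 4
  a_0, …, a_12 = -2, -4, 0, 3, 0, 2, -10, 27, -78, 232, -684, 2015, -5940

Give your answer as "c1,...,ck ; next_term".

  a_4 = -2·3 + 2·0 + -2·-4 + 1·-2 = 0
  a_5 = -2·0 + 2·3 + -2·0 + 1·-4 = 2
  a_6 = -2·2 + 2·0 + -2·3 + 1·0 = -10
  a_7 = -2·-10 + 2·2 + -2·0 + 1·3 = 27
  a_8 = -2·27 + 2·-10 + -2·2 + 1·0 = -78
  a_9 = -2·-78 + 2·27 + -2·-10 + 1·2 = 232
  a_10 = -2·232 + 2·-78 + -2·27 + 1·-10 = -684
  a_11 = -2·-684 + 2·232 + -2·-78 + 1·27 = 2015
  a_12 = -2·2015 + 2·-684 + -2·232 + 1·-78 = -5940
  a_13 = -2·-5940 + 2·2015 + -2·-684 + 1·232 = 17510

-2,2,-2,1 ; 17510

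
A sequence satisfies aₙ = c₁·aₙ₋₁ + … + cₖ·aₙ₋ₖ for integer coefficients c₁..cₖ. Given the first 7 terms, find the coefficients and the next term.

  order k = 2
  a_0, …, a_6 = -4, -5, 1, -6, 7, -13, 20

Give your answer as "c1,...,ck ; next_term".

-1,1 ; -33

  a_2 = -1·-5 + 1·-4 = 1
  a_3 = -1·1 + 1·-5 = -6
  a_4 = -1·-6 + 1·1 = 7
  a_5 = -1·7 + 1·-6 = -13
  a_6 = -1·-13 + 1·7 = 20
  a_7 = -1·20 + 1·-13 = -33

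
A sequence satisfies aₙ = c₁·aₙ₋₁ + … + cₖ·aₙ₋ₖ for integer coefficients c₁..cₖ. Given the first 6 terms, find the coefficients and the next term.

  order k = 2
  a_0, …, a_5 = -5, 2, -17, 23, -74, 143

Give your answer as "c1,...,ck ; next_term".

-1,3 ; -365

  a_2 = -1·2 + 3·-5 = -17
  a_3 = -1·-17 + 3·2 = 23
  a_4 = -1·23 + 3·-17 = -74
  a_5 = -1·-74 + 3·23 = 143
  a_6 = -1·143 + 3·-74 = -365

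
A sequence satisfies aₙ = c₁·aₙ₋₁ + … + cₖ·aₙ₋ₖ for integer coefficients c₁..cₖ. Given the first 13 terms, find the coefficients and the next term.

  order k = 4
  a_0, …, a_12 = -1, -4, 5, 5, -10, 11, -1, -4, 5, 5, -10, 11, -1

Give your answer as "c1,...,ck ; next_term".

  a_4 = -1·5 + 0·5 + 1·-4 + 1·-1 = -10
  a_5 = -1·-10 + 0·5 + 1·5 + 1·-4 = 11
  a_6 = -1·11 + 0·-10 + 1·5 + 1·5 = -1
  a_7 = -1·-1 + 0·11 + 1·-10 + 1·5 = -4
  a_8 = -1·-4 + 0·-1 + 1·11 + 1·-10 = 5
  a_9 = -1·5 + 0·-4 + 1·-1 + 1·11 = 5
  a_10 = -1·5 + 0·5 + 1·-4 + 1·-1 = -10
  a_11 = -1·-10 + 0·5 + 1·5 + 1·-4 = 11
  a_12 = -1·11 + 0·-10 + 1·5 + 1·5 = -1
  a_13 = -1·-1 + 0·11 + 1·-10 + 1·5 = -4

-1,0,1,1 ; -4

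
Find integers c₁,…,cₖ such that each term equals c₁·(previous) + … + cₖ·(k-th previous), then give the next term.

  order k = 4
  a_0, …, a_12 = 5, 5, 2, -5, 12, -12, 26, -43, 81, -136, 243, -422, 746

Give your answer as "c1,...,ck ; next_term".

  a_4 = -1·-5 + 1·2 + 0·5 + 1·5 = 12
  a_5 = -1·12 + 1·-5 + 0·2 + 1·5 = -12
  a_6 = -1·-12 + 1·12 + 0·-5 + 1·2 = 26
  a_7 = -1·26 + 1·-12 + 0·12 + 1·-5 = -43
  a_8 = -1·-43 + 1·26 + 0·-12 + 1·12 = 81
  a_9 = -1·81 + 1·-43 + 0·26 + 1·-12 = -136
  a_10 = -1·-136 + 1·81 + 0·-43 + 1·26 = 243
  a_11 = -1·243 + 1·-136 + 0·81 + 1·-43 = -422
  a_12 = -1·-422 + 1·243 + 0·-136 + 1·81 = 746
  a_13 = -1·746 + 1·-422 + 0·243 + 1·-136 = -1304

-1,1,0,1 ; -1304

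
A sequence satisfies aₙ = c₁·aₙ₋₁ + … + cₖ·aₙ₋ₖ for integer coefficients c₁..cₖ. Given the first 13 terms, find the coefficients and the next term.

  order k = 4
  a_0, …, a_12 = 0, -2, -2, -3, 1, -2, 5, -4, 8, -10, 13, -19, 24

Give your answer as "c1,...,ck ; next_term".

-1,1,0,-1 ; -33

  a_4 = -1·-3 + 1·-2 + 0·-2 + -1·0 = 1
  a_5 = -1·1 + 1·-3 + 0·-2 + -1·-2 = -2
  a_6 = -1·-2 + 1·1 + 0·-3 + -1·-2 = 5
  a_7 = -1·5 + 1·-2 + 0·1 + -1·-3 = -4
  a_8 = -1·-4 + 1·5 + 0·-2 + -1·1 = 8
  a_9 = -1·8 + 1·-4 + 0·5 + -1·-2 = -10
  a_10 = -1·-10 + 1·8 + 0·-4 + -1·5 = 13
  a_11 = -1·13 + 1·-10 + 0·8 + -1·-4 = -19
  a_12 = -1·-19 + 1·13 + 0·-10 + -1·8 = 24
  a_13 = -1·24 + 1·-19 + 0·13 + -1·-10 = -33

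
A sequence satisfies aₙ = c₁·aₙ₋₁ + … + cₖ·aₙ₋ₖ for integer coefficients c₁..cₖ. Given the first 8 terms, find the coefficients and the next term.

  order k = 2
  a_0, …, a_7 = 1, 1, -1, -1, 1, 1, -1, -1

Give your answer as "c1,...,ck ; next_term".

  a_2 = 0·1 + -1·1 = -1
  a_3 = 0·-1 + -1·1 = -1
  a_4 = 0·-1 + -1·-1 = 1
  a_5 = 0·1 + -1·-1 = 1
  a_6 = 0·1 + -1·1 = -1
  a_7 = 0·-1 + -1·1 = -1
  a_8 = 0·-1 + -1·-1 = 1

0,-1 ; 1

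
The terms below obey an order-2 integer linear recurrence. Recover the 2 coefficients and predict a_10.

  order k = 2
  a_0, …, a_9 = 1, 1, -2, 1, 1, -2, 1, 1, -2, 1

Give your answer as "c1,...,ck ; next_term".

-1,-1 ; 1

  a_2 = -1·1 + -1·1 = -2
  a_3 = -1·-2 + -1·1 = 1
  a_4 = -1·1 + -1·-2 = 1
  a_5 = -1·1 + -1·1 = -2
  a_6 = -1·-2 + -1·1 = 1
  a_7 = -1·1 + -1·-2 = 1
  a_8 = -1·1 + -1·1 = -2
  a_9 = -1·-2 + -1·1 = 1
  a_10 = -1·1 + -1·-2 = 1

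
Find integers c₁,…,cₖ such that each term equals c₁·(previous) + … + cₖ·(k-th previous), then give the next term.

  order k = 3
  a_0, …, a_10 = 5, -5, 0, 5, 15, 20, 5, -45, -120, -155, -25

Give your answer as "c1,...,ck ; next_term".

  a_3 = 2·0 + -2·-5 + -1·5 = 5
  a_4 = 2·5 + -2·0 + -1·-5 = 15
  a_5 = 2·15 + -2·5 + -1·0 = 20
  a_6 = 2·20 + -2·15 + -1·5 = 5
  a_7 = 2·5 + -2·20 + -1·15 = -45
  a_8 = 2·-45 + -2·5 + -1·20 = -120
  a_9 = 2·-120 + -2·-45 + -1·5 = -155
  a_10 = 2·-155 + -2·-120 + -1·-45 = -25
  a_11 = 2·-25 + -2·-155 + -1·-120 = 380

2,-2,-1 ; 380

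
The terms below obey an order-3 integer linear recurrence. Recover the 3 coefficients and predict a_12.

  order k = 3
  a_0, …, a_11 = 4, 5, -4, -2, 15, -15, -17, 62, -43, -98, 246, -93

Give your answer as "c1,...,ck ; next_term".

  a_3 = -1·-4 + -2·5 + 1·4 = -2
  a_4 = -1·-2 + -2·-4 + 1·5 = 15
  a_5 = -1·15 + -2·-2 + 1·-4 = -15
  a_6 = -1·-15 + -2·15 + 1·-2 = -17
  a_7 = -1·-17 + -2·-15 + 1·15 = 62
  a_8 = -1·62 + -2·-17 + 1·-15 = -43
  a_9 = -1·-43 + -2·62 + 1·-17 = -98
  a_10 = -1·-98 + -2·-43 + 1·62 = 246
  a_11 = -1·246 + -2·-98 + 1·-43 = -93
  a_12 = -1·-93 + -2·246 + 1·-98 = -497

-1,-2,1 ; -497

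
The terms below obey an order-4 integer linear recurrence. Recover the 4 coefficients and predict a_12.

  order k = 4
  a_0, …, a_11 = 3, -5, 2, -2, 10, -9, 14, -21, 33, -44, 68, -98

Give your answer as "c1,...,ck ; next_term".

0,1,-1,1 ; 145

  a_4 = 0·-2 + 1·2 + -1·-5 + 1·3 = 10
  a_5 = 0·10 + 1·-2 + -1·2 + 1·-5 = -9
  a_6 = 0·-9 + 1·10 + -1·-2 + 1·2 = 14
  a_7 = 0·14 + 1·-9 + -1·10 + 1·-2 = -21
  a_8 = 0·-21 + 1·14 + -1·-9 + 1·10 = 33
  a_9 = 0·33 + 1·-21 + -1·14 + 1·-9 = -44
  a_10 = 0·-44 + 1·33 + -1·-21 + 1·14 = 68
  a_11 = 0·68 + 1·-44 + -1·33 + 1·-21 = -98
  a_12 = 0·-98 + 1·68 + -1·-44 + 1·33 = 145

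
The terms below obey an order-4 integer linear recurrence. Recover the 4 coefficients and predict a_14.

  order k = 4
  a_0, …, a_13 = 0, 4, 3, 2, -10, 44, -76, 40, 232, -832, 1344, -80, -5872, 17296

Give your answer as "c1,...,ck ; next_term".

-3,-4,2,4 ; -23184

  a_4 = -3·2 + -4·3 + 2·4 + 4·0 = -10
  a_5 = -3·-10 + -4·2 + 2·3 + 4·4 = 44
  a_6 = -3·44 + -4·-10 + 2·2 + 4·3 = -76
  a_7 = -3·-76 + -4·44 + 2·-10 + 4·2 = 40
  a_8 = -3·40 + -4·-76 + 2·44 + 4·-10 = 232
  a_9 = -3·232 + -4·40 + 2·-76 + 4·44 = -832
  a_10 = -3·-832 + -4·232 + 2·40 + 4·-76 = 1344
  a_11 = -3·1344 + -4·-832 + 2·232 + 4·40 = -80
  a_12 = -3·-80 + -4·1344 + 2·-832 + 4·232 = -5872
  a_13 = -3·-5872 + -4·-80 + 2·1344 + 4·-832 = 17296
  a_14 = -3·17296 + -4·-5872 + 2·-80 + 4·1344 = -23184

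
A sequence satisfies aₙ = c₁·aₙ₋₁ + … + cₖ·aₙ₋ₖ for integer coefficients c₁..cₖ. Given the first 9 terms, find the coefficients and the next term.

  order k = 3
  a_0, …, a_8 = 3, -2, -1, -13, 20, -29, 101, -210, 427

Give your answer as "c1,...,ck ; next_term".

  a_3 = -1·-1 + 1·-2 + -4·3 = -13
  a_4 = -1·-13 + 1·-1 + -4·-2 = 20
  a_5 = -1·20 + 1·-13 + -4·-1 = -29
  a_6 = -1·-29 + 1·20 + -4·-13 = 101
  a_7 = -1·101 + 1·-29 + -4·20 = -210
  a_8 = -1·-210 + 1·101 + -4·-29 = 427
  a_9 = -1·427 + 1·-210 + -4·101 = -1041

-1,1,-4 ; -1041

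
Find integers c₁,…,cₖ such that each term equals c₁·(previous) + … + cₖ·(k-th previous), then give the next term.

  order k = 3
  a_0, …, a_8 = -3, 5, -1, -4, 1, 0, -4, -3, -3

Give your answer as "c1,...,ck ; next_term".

1,0,1 ; -7

  a_3 = 1·-1 + 0·5 + 1·-3 = -4
  a_4 = 1·-4 + 0·-1 + 1·5 = 1
  a_5 = 1·1 + 0·-4 + 1·-1 = 0
  a_6 = 1·0 + 0·1 + 1·-4 = -4
  a_7 = 1·-4 + 0·0 + 1·1 = -3
  a_8 = 1·-3 + 0·-4 + 1·0 = -3
  a_9 = 1·-3 + 0·-3 + 1·-4 = -7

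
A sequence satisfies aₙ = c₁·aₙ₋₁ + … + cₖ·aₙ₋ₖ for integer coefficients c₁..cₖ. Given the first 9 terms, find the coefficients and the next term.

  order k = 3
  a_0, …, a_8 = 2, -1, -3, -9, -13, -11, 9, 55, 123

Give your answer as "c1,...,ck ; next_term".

2,-1,-2 ; 173

  a_3 = 2·-3 + -1·-1 + -2·2 = -9
  a_4 = 2·-9 + -1·-3 + -2·-1 = -13
  a_5 = 2·-13 + -1·-9 + -2·-3 = -11
  a_6 = 2·-11 + -1·-13 + -2·-9 = 9
  a_7 = 2·9 + -1·-11 + -2·-13 = 55
  a_8 = 2·55 + -1·9 + -2·-11 = 123
  a_9 = 2·123 + -1·55 + -2·9 = 173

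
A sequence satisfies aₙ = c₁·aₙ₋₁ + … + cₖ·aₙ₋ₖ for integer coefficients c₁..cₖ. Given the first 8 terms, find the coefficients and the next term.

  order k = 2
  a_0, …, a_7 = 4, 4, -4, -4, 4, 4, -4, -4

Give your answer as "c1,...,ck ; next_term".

0,-1 ; 4

  a_2 = 0·4 + -1·4 = -4
  a_3 = 0·-4 + -1·4 = -4
  a_4 = 0·-4 + -1·-4 = 4
  a_5 = 0·4 + -1·-4 = 4
  a_6 = 0·4 + -1·4 = -4
  a_7 = 0·-4 + -1·4 = -4
  a_8 = 0·-4 + -1·-4 = 4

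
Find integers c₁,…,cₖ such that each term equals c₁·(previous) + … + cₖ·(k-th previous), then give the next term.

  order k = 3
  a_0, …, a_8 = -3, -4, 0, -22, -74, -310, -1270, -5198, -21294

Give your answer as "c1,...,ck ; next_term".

3,4,2 ; -87214

  a_3 = 3·0 + 4·-4 + 2·-3 = -22
  a_4 = 3·-22 + 4·0 + 2·-4 = -74
  a_5 = 3·-74 + 4·-22 + 2·0 = -310
  a_6 = 3·-310 + 4·-74 + 2·-22 = -1270
  a_7 = 3·-1270 + 4·-310 + 2·-74 = -5198
  a_8 = 3·-5198 + 4·-1270 + 2·-310 = -21294
  a_9 = 3·-21294 + 4·-5198 + 2·-1270 = -87214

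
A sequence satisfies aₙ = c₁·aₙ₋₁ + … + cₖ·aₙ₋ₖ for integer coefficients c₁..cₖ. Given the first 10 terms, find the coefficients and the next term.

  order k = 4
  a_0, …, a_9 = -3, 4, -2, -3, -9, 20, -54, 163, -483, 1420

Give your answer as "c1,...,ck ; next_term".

  a_4 = -2·-3 + 2·-2 + -2·4 + 1·-3 = -9
  a_5 = -2·-9 + 2·-3 + -2·-2 + 1·4 = 20
  a_6 = -2·20 + 2·-9 + -2·-3 + 1·-2 = -54
  a_7 = -2·-54 + 2·20 + -2·-9 + 1·-3 = 163
  a_8 = -2·163 + 2·-54 + -2·20 + 1·-9 = -483
  a_9 = -2·-483 + 2·163 + -2·-54 + 1·20 = 1420
  a_10 = -2·1420 + 2·-483 + -2·163 + 1·-54 = -4186

-2,2,-2,1 ; -4186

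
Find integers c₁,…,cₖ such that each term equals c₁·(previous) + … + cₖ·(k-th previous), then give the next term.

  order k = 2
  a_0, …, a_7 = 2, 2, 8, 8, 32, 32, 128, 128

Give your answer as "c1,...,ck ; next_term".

0,4 ; 512

  a_2 = 0·2 + 4·2 = 8
  a_3 = 0·8 + 4·2 = 8
  a_4 = 0·8 + 4·8 = 32
  a_5 = 0·32 + 4·8 = 32
  a_6 = 0·32 + 4·32 = 128
  a_7 = 0·128 + 4·32 = 128
  a_8 = 0·128 + 4·128 = 512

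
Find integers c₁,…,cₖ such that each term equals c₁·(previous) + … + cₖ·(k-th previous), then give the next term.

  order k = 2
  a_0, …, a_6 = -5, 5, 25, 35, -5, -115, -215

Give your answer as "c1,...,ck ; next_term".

2,-3 ; -85

  a_2 = 2·5 + -3·-5 = 25
  a_3 = 2·25 + -3·5 = 35
  a_4 = 2·35 + -3·25 = -5
  a_5 = 2·-5 + -3·35 = -115
  a_6 = 2·-115 + -3·-5 = -215
  a_7 = 2·-215 + -3·-115 = -85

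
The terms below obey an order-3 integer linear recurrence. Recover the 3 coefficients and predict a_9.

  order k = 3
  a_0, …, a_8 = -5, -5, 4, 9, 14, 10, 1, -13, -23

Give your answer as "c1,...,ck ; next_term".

1,0,-1 ; -24

  a_3 = 1·4 + 0·-5 + -1·-5 = 9
  a_4 = 1·9 + 0·4 + -1·-5 = 14
  a_5 = 1·14 + 0·9 + -1·4 = 10
  a_6 = 1·10 + 0·14 + -1·9 = 1
  a_7 = 1·1 + 0·10 + -1·14 = -13
  a_8 = 1·-13 + 0·1 + -1·10 = -23
  a_9 = 1·-23 + 0·-13 + -1·1 = -24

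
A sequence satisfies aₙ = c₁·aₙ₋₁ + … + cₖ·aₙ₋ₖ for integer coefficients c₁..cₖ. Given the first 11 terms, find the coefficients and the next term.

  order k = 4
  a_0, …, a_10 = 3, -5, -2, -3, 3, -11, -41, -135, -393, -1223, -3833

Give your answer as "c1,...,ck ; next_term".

  a_4 = 3·-3 + 0·-2 + 0·-5 + 4·3 = 3
  a_5 = 3·3 + 0·-3 + 0·-2 + 4·-5 = -11
  a_6 = 3·-11 + 0·3 + 0·-3 + 4·-2 = -41
  a_7 = 3·-41 + 0·-11 + 0·3 + 4·-3 = -135
  a_8 = 3·-135 + 0·-41 + 0·-11 + 4·3 = -393
  a_9 = 3·-393 + 0·-135 + 0·-41 + 4·-11 = -1223
  a_10 = 3·-1223 + 0·-393 + 0·-135 + 4·-41 = -3833
  a_11 = 3·-3833 + 0·-1223 + 0·-393 + 4·-135 = -12039

3,0,0,4 ; -12039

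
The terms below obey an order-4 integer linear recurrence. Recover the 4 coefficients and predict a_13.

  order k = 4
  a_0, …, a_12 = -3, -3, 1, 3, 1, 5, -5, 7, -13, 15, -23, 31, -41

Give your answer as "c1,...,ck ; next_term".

-1,1,0,-1 ; 57

  a_4 = -1·3 + 1·1 + 0·-3 + -1·-3 = 1
  a_5 = -1·1 + 1·3 + 0·1 + -1·-3 = 5
  a_6 = -1·5 + 1·1 + 0·3 + -1·1 = -5
  a_7 = -1·-5 + 1·5 + 0·1 + -1·3 = 7
  a_8 = -1·7 + 1·-5 + 0·5 + -1·1 = -13
  a_9 = -1·-13 + 1·7 + 0·-5 + -1·5 = 15
  a_10 = -1·15 + 1·-13 + 0·7 + -1·-5 = -23
  a_11 = -1·-23 + 1·15 + 0·-13 + -1·7 = 31
  a_12 = -1·31 + 1·-23 + 0·15 + -1·-13 = -41
  a_13 = -1·-41 + 1·31 + 0·-23 + -1·15 = 57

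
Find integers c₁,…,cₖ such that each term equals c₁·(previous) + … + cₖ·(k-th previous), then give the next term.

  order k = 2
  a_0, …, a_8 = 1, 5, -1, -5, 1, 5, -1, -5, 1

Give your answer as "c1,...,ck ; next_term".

0,-1 ; 5

  a_2 = 0·5 + -1·1 = -1
  a_3 = 0·-1 + -1·5 = -5
  a_4 = 0·-5 + -1·-1 = 1
  a_5 = 0·1 + -1·-5 = 5
  a_6 = 0·5 + -1·1 = -1
  a_7 = 0·-1 + -1·5 = -5
  a_8 = 0·-5 + -1·-1 = 1
  a_9 = 0·1 + -1·-5 = 5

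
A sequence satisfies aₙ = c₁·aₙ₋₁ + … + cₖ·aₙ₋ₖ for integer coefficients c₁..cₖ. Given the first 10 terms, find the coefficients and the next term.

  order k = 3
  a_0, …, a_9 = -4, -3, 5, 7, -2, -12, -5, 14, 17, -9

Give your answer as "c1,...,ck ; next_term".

  a_3 = 0·5 + -1·-3 + -1·-4 = 7
  a_4 = 0·7 + -1·5 + -1·-3 = -2
  a_5 = 0·-2 + -1·7 + -1·5 = -12
  a_6 = 0·-12 + -1·-2 + -1·7 = -5
  a_7 = 0·-5 + -1·-12 + -1·-2 = 14
  a_8 = 0·14 + -1·-5 + -1·-12 = 17
  a_9 = 0·17 + -1·14 + -1·-5 = -9
  a_10 = 0·-9 + -1·17 + -1·14 = -31

0,-1,-1 ; -31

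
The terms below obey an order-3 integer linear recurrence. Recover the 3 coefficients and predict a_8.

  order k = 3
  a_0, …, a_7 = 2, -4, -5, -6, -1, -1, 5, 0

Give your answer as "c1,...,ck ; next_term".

0,1,-1 ; 6

  a_3 = 0·-5 + 1·-4 + -1·2 = -6
  a_4 = 0·-6 + 1·-5 + -1·-4 = -1
  a_5 = 0·-1 + 1·-6 + -1·-5 = -1
  a_6 = 0·-1 + 1·-1 + -1·-6 = 5
  a_7 = 0·5 + 1·-1 + -1·-1 = 0
  a_8 = 0·0 + 1·5 + -1·-1 = 6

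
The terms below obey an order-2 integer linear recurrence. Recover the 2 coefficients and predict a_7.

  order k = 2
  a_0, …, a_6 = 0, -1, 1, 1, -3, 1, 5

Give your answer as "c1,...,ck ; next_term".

  a_2 = -1·-1 + -2·0 = 1
  a_3 = -1·1 + -2·-1 = 1
  a_4 = -1·1 + -2·1 = -3
  a_5 = -1·-3 + -2·1 = 1
  a_6 = -1·1 + -2·-3 = 5
  a_7 = -1·5 + -2·1 = -7

-1,-2 ; -7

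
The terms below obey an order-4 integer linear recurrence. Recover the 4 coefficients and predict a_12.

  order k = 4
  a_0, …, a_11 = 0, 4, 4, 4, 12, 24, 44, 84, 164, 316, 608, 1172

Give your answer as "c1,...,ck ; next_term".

  a_4 = 1·4 + 1·4 + 1·4 + 1·0 = 12
  a_5 = 1·12 + 1·4 + 1·4 + 1·4 = 24
  a_6 = 1·24 + 1·12 + 1·4 + 1·4 = 44
  a_7 = 1·44 + 1·24 + 1·12 + 1·4 = 84
  a_8 = 1·84 + 1·44 + 1·24 + 1·12 = 164
  a_9 = 1·164 + 1·84 + 1·44 + 1·24 = 316
  a_10 = 1·316 + 1·164 + 1·84 + 1·44 = 608
  a_11 = 1·608 + 1·316 + 1·164 + 1·84 = 1172
  a_12 = 1·1172 + 1·608 + 1·316 + 1·164 = 2260

1,1,1,1 ; 2260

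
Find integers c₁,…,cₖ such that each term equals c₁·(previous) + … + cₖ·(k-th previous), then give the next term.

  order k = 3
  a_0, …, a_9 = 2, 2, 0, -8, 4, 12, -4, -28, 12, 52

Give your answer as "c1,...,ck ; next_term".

-1,-2,-2 ; -20

  a_3 = -1·0 + -2·2 + -2·2 = -8
  a_4 = -1·-8 + -2·0 + -2·2 = 4
  a_5 = -1·4 + -2·-8 + -2·0 = 12
  a_6 = -1·12 + -2·4 + -2·-8 = -4
  a_7 = -1·-4 + -2·12 + -2·4 = -28
  a_8 = -1·-28 + -2·-4 + -2·12 = 12
  a_9 = -1·12 + -2·-28 + -2·-4 = 52
  a_10 = -1·52 + -2·12 + -2·-28 = -20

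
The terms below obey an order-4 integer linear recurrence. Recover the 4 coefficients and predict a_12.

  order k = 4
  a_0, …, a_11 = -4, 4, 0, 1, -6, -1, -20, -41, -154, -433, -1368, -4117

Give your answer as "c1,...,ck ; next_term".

2,3,0,2 ; -12646

  a_4 = 2·1 + 3·0 + 0·4 + 2·-4 = -6
  a_5 = 2·-6 + 3·1 + 0·0 + 2·4 = -1
  a_6 = 2·-1 + 3·-6 + 0·1 + 2·0 = -20
  a_7 = 2·-20 + 3·-1 + 0·-6 + 2·1 = -41
  a_8 = 2·-41 + 3·-20 + 0·-1 + 2·-6 = -154
  a_9 = 2·-154 + 3·-41 + 0·-20 + 2·-1 = -433
  a_10 = 2·-433 + 3·-154 + 0·-41 + 2·-20 = -1368
  a_11 = 2·-1368 + 3·-433 + 0·-154 + 2·-41 = -4117
  a_12 = 2·-4117 + 3·-1368 + 0·-433 + 2·-154 = -12646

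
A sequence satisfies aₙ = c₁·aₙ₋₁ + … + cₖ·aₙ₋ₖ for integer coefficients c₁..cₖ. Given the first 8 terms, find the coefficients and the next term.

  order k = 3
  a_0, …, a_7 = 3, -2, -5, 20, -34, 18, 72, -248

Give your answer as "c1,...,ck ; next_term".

-2,-2,2 ; 388

  a_3 = -2·-5 + -2·-2 + 2·3 = 20
  a_4 = -2·20 + -2·-5 + 2·-2 = -34
  a_5 = -2·-34 + -2·20 + 2·-5 = 18
  a_6 = -2·18 + -2·-34 + 2·20 = 72
  a_7 = -2·72 + -2·18 + 2·-34 = -248
  a_8 = -2·-248 + -2·72 + 2·18 = 388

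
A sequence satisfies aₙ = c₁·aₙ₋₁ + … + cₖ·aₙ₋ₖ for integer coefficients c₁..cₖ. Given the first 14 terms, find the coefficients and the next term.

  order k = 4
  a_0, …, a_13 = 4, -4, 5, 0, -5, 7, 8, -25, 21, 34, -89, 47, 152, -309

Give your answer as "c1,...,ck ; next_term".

  a_4 = -1·0 + -1·5 + 2·-4 + 2·4 = -5
  a_5 = -1·-5 + -1·0 + 2·5 + 2·-4 = 7
  a_6 = -1·7 + -1·-5 + 2·0 + 2·5 = 8
  a_7 = -1·8 + -1·7 + 2·-5 + 2·0 = -25
  a_8 = -1·-25 + -1·8 + 2·7 + 2·-5 = 21
  a_9 = -1·21 + -1·-25 + 2·8 + 2·7 = 34
  a_10 = -1·34 + -1·21 + 2·-25 + 2·8 = -89
  a_11 = -1·-89 + -1·34 + 2·21 + 2·-25 = 47
  a_12 = -1·47 + -1·-89 + 2·34 + 2·21 = 152
  a_13 = -1·152 + -1·47 + 2·-89 + 2·34 = -309
  a_14 = -1·-309 + -1·152 + 2·47 + 2·-89 = 73

-1,-1,2,2 ; 73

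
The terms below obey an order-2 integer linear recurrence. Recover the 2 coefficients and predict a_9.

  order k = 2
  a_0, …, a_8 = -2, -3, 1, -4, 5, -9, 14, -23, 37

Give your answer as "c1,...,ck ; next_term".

  a_2 = -1·-3 + 1·-2 = 1
  a_3 = -1·1 + 1·-3 = -4
  a_4 = -1·-4 + 1·1 = 5
  a_5 = -1·5 + 1·-4 = -9
  a_6 = -1·-9 + 1·5 = 14
  a_7 = -1·14 + 1·-9 = -23
  a_8 = -1·-23 + 1·14 = 37
  a_9 = -1·37 + 1·-23 = -60

-1,1 ; -60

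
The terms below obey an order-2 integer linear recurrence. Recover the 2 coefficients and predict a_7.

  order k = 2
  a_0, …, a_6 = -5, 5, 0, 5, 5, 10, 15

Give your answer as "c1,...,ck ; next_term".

1,1 ; 25

  a_2 = 1·5 + 1·-5 = 0
  a_3 = 1·0 + 1·5 = 5
  a_4 = 1·5 + 1·0 = 5
  a_5 = 1·5 + 1·5 = 10
  a_6 = 1·10 + 1·5 = 15
  a_7 = 1·15 + 1·10 = 25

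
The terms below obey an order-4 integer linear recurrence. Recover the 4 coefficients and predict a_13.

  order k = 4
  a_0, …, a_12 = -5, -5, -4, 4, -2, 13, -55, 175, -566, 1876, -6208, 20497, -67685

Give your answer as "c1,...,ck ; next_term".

-3,0,-3,1 ; 223555

  a_4 = -3·4 + 0·-4 + -3·-5 + 1·-5 = -2
  a_5 = -3·-2 + 0·4 + -3·-4 + 1·-5 = 13
  a_6 = -3·13 + 0·-2 + -3·4 + 1·-4 = -55
  a_7 = -3·-55 + 0·13 + -3·-2 + 1·4 = 175
  a_8 = -3·175 + 0·-55 + -3·13 + 1·-2 = -566
  a_9 = -3·-566 + 0·175 + -3·-55 + 1·13 = 1876
  a_10 = -3·1876 + 0·-566 + -3·175 + 1·-55 = -6208
  a_11 = -3·-6208 + 0·1876 + -3·-566 + 1·175 = 20497
  a_12 = -3·20497 + 0·-6208 + -3·1876 + 1·-566 = -67685
  a_13 = -3·-67685 + 0·20497 + -3·-6208 + 1·1876 = 223555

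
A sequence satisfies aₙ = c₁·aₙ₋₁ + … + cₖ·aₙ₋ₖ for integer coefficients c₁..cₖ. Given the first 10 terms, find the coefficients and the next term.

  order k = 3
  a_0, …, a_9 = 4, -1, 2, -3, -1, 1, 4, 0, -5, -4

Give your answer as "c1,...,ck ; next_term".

0,-1,-1 ; 5

  a_3 = 0·2 + -1·-1 + -1·4 = -3
  a_4 = 0·-3 + -1·2 + -1·-1 = -1
  a_5 = 0·-1 + -1·-3 + -1·2 = 1
  a_6 = 0·1 + -1·-1 + -1·-3 = 4
  a_7 = 0·4 + -1·1 + -1·-1 = 0
  a_8 = 0·0 + -1·4 + -1·1 = -5
  a_9 = 0·-5 + -1·0 + -1·4 = -4
  a_10 = 0·-4 + -1·-5 + -1·0 = 5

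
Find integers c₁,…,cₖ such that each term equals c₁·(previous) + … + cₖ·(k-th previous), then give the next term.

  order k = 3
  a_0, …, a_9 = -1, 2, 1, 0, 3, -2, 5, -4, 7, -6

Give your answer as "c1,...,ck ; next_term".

-1,1,1 ; 9

  a_3 = -1·1 + 1·2 + 1·-1 = 0
  a_4 = -1·0 + 1·1 + 1·2 = 3
  a_5 = -1·3 + 1·0 + 1·1 = -2
  a_6 = -1·-2 + 1·3 + 1·0 = 5
  a_7 = -1·5 + 1·-2 + 1·3 = -4
  a_8 = -1·-4 + 1·5 + 1·-2 = 7
  a_9 = -1·7 + 1·-4 + 1·5 = -6
  a_10 = -1·-6 + 1·7 + 1·-4 = 9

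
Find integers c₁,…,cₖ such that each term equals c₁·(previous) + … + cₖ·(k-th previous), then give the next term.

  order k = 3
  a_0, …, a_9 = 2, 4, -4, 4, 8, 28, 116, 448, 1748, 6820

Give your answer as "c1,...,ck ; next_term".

  a_3 = 3·-4 + 3·4 + 2·2 = 4
  a_4 = 3·4 + 3·-4 + 2·4 = 8
  a_5 = 3·8 + 3·4 + 2·-4 = 28
  a_6 = 3·28 + 3·8 + 2·4 = 116
  a_7 = 3·116 + 3·28 + 2·8 = 448
  a_8 = 3·448 + 3·116 + 2·28 = 1748
  a_9 = 3·1748 + 3·448 + 2·116 = 6820
  a_10 = 3·6820 + 3·1748 + 2·448 = 26600

3,3,2 ; 26600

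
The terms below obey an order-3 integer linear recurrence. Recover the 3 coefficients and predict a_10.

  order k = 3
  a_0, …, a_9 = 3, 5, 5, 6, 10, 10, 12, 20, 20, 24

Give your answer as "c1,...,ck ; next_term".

0,0,2 ; 40

  a_3 = 0·5 + 0·5 + 2·3 = 6
  a_4 = 0·6 + 0·5 + 2·5 = 10
  a_5 = 0·10 + 0·6 + 2·5 = 10
  a_6 = 0·10 + 0·10 + 2·6 = 12
  a_7 = 0·12 + 0·10 + 2·10 = 20
  a_8 = 0·20 + 0·12 + 2·10 = 20
  a_9 = 0·20 + 0·20 + 2·12 = 24
  a_10 = 0·24 + 0·20 + 2·20 = 40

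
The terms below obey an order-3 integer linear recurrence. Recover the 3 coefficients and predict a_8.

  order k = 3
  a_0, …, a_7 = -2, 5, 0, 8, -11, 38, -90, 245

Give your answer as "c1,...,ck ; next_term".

  a_3 = -2·0 + 2·5 + 1·-2 = 8
  a_4 = -2·8 + 2·0 + 1·5 = -11
  a_5 = -2·-11 + 2·8 + 1·0 = 38
  a_6 = -2·38 + 2·-11 + 1·8 = -90
  a_7 = -2·-90 + 2·38 + 1·-11 = 245
  a_8 = -2·245 + 2·-90 + 1·38 = -632

-2,2,1 ; -632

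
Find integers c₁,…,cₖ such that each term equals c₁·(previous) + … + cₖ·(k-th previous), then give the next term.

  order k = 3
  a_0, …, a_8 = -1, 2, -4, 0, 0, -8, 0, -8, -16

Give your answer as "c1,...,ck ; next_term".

  a_3 = 0·-4 + 1·2 + 2·-1 = 0
  a_4 = 0·0 + 1·-4 + 2·2 = 0
  a_5 = 0·0 + 1·0 + 2·-4 = -8
  a_6 = 0·-8 + 1·0 + 2·0 = 0
  a_7 = 0·0 + 1·-8 + 2·0 = -8
  a_8 = 0·-8 + 1·0 + 2·-8 = -16
  a_9 = 0·-16 + 1·-8 + 2·0 = -8

0,1,2 ; -8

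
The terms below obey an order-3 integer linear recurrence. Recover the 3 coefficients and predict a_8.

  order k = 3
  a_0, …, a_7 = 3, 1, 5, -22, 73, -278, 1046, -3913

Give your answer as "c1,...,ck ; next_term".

-3,2,-3 ; 14665

  a_3 = -3·5 + 2·1 + -3·3 = -22
  a_4 = -3·-22 + 2·5 + -3·1 = 73
  a_5 = -3·73 + 2·-22 + -3·5 = -278
  a_6 = -3·-278 + 2·73 + -3·-22 = 1046
  a_7 = -3·1046 + 2·-278 + -3·73 = -3913
  a_8 = -3·-3913 + 2·1046 + -3·-278 = 14665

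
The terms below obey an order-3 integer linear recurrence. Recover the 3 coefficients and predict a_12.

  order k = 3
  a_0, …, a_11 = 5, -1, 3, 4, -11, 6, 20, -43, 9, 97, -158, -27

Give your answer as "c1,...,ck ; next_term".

-1,-2,1 ; 440

  a_3 = -1·3 + -2·-1 + 1·5 = 4
  a_4 = -1·4 + -2·3 + 1·-1 = -11
  a_5 = -1·-11 + -2·4 + 1·3 = 6
  a_6 = -1·6 + -2·-11 + 1·4 = 20
  a_7 = -1·20 + -2·6 + 1·-11 = -43
  a_8 = -1·-43 + -2·20 + 1·6 = 9
  a_9 = -1·9 + -2·-43 + 1·20 = 97
  a_10 = -1·97 + -2·9 + 1·-43 = -158
  a_11 = -1·-158 + -2·97 + 1·9 = -27
  a_12 = -1·-27 + -2·-158 + 1·97 = 440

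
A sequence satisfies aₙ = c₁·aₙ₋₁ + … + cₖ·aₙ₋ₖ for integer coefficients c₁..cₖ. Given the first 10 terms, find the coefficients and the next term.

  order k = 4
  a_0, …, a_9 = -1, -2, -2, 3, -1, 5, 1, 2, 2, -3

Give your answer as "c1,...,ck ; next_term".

  a_4 = 0·3 + 1·-2 + 0·-2 + -1·-1 = -1
  a_5 = 0·-1 + 1·3 + 0·-2 + -1·-2 = 5
  a_6 = 0·5 + 1·-1 + 0·3 + -1·-2 = 1
  a_7 = 0·1 + 1·5 + 0·-1 + -1·3 = 2
  a_8 = 0·2 + 1·1 + 0·5 + -1·-1 = 2
  a_9 = 0·2 + 1·2 + 0·1 + -1·5 = -3
  a_10 = 0·-3 + 1·2 + 0·2 + -1·1 = 1

0,1,0,-1 ; 1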